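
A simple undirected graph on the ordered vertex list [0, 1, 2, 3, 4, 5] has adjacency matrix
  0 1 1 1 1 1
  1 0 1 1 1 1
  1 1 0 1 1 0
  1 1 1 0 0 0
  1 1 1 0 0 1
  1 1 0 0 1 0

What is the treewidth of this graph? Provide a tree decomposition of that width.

Treewidth 3.
Bags: B1 = {0, 1, 2, 3}  B2 = {0, 1, 2, 4}  B3 = {0, 1, 4, 5}
Tree: B1–B2, B2–B3

Each bag holds 4 vertices, so the decomposition has width 3, which upper-bounds the treewidth. For the lower bound, the 4 vertices {0, 1, 2, 3} are pairwise adjacent, and any tree decomposition puts a clique entirely inside one bag — forcing width ≥ 3. Hence tw(G) = 3 exactly.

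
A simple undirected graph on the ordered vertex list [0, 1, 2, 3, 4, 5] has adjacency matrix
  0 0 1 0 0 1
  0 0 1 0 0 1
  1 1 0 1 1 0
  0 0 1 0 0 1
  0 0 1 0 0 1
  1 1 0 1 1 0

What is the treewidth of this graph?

2

A width-2 tree decomposition is:
Bags: B1 = {0, 2, 5}  B2 = {1, 2, 5}  B3 = {2, 4, 5}  B4 = {2, 3, 5}
Tree: B1–B2, B2–B3, B3–B4
Each bag holds 3 vertices, so the decomposition has width 2, which upper-bounds the treewidth. Since 0–5–1–2–0 is a cycle in G, G is not acyclic. Forests are exactly the graphs of treewidth ≤ 1, so tw(G) ≥ 2. Combining the bounds, tw(G) = 2.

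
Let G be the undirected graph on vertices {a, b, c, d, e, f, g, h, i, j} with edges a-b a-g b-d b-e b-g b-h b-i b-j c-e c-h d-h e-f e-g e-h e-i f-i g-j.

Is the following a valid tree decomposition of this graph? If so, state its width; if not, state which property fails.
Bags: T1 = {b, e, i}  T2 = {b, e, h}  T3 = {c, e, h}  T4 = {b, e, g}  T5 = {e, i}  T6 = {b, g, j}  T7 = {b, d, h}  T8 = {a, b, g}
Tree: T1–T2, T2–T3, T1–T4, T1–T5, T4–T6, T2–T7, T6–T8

A tree decomposition must satisfy three properties: every vertex lies in some bag; for every edge, both endpoints lie together in some bag; and for every vertex, the bags containing it form a connected subtree. Here vertex f appears in no bag, so the decomposition is invalid.

No — vertex f appears in no bag.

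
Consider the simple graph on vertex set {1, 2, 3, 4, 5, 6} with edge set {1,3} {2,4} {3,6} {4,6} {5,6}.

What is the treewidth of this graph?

A width-1 tree decomposition is:
Bags: B1 = {2, 4}  B2 = {4, 6}  B3 = {3, 6}  B4 = {5, 6}  B5 = {1, 3}
Tree: B1–B2, B2–B3, B3–B4, B3–B5
Each bag holds 2 vertices, so the decomposition has width 1, which upper-bounds the treewidth. Any graph with an edge has treewidth ≥ 1, and G has the edge 4–2. Hence tw(G) = 1 exactly.

1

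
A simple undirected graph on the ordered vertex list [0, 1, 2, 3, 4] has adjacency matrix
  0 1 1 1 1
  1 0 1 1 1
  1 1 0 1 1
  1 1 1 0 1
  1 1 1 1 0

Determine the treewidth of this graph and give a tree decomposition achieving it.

With just one bag of size 5, the width is 5 − 1 = 4, so tw(G) ≤ 4. Conversely, {0, 1, 2, 3, 4} is a clique of size 5, and the vertices of any clique must share a bag in every tree decomposition; so some bag has ≥ 5 vertices and tw(G) ≥ 4. Hence tw(G) = 4 exactly.

Treewidth 4.
One optimal decomposition is:
Bags: B1 = {0, 1, 2, 3, 4}
Tree: (single bag)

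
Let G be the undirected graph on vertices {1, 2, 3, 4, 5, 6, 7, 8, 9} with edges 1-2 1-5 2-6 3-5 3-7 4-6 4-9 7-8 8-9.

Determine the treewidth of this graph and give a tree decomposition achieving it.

Treewidth 2.
One optimal decomposition is:
Bags: B1 = {1, 2, 5}  B2 = {2, 5, 6}  B3 = {4, 5, 6}  B4 = {4, 5, 9}  B5 = {5, 8, 9}  B6 = {5, 7, 8}  B7 = {3, 5, 7}
Tree: B1–B2, B2–B3, B3–B4, B4–B5, B5–B6, B6–B7

Every bag has size at most 3, so the width is 3 − 1 = 2 and tw(G) ≤ 2. Since 5–1–2–6–4–9–8–7–3–5 is a cycle in G, G is not acyclic. Forests are exactly the graphs of treewidth ≤ 1, so tw(G) ≥ 2. The upper and lower bounds meet at 2, so that is the treewidth.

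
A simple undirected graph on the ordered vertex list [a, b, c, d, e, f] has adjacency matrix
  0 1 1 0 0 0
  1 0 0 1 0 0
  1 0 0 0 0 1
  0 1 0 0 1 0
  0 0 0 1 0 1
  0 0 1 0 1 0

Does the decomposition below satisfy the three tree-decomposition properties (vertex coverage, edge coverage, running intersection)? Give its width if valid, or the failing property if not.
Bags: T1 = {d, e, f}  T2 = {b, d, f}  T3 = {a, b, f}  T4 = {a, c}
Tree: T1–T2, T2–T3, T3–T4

No — edge (f,c) lies in no bag.

A tree decomposition must satisfy three properties: every vertex lies in some bag; for every edge, both endpoints lie together in some bag; and for every vertex, the bags containing it form a connected subtree. Here edge (f,c) lies in no bag, so the decomposition is invalid.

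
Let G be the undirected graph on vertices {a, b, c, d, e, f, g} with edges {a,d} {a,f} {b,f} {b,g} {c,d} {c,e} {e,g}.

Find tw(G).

A width-2 tree decomposition is:
Bags: B1 = {b, f, g}  B2 = {a, f, g}  B3 = {a, d, g}  B4 = {c, d, g}  B5 = {c, e, g}
Tree: B1–B2, B2–B3, B3–B4, B4–B5
The largest bag has 3 vertices, giving width 2; this decomposition certifies tw(G) ≤ 2. The edges g–b–f–a–d–c–e–g form a cycle, so G is not a tree and its treewidth is at least 2. The upper and lower bounds meet at 2, so that is the treewidth.

2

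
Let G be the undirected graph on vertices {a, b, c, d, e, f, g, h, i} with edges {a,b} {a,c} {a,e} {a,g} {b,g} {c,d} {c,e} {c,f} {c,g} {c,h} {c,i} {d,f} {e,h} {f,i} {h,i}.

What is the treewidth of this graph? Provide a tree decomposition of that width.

The largest bag has 3 vertices, giving width 2; this decomposition certifies tw(G) ≤ 2. Conversely, {c, d, f} is a clique of size 3, and the vertices of any clique must share a bag in every tree decomposition; so some bag has ≥ 3 vertices and tw(G) ≥ 2. The upper and lower bounds meet at 2, so that is the treewidth.

Treewidth 2.
One optimal decomposition is:
Bags: B1 = {c, f, i}  B2 = {c, h, i}  B3 = {c, e, h}  B4 = {a, c, e}  B5 = {c, d, f}  B6 = {a, c, g}  B7 = {a, b, g}
Tree: B1–B2, B2–B3, B3–B4, B1–B5, B4–B6, B6–B7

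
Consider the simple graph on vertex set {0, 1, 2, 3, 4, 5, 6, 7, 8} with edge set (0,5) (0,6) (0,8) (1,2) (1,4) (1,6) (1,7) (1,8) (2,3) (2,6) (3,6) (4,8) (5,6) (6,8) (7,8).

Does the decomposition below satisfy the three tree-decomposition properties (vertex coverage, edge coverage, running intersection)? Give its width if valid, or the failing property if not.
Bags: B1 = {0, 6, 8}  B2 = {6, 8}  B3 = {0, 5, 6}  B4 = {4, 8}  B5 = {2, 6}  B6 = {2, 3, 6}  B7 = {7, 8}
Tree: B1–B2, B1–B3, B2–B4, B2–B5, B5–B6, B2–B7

No — vertex 1 appears in no bag.

A tree decomposition must satisfy three properties: every vertex lies in some bag; for every edge, both endpoints lie together in some bag; and for every vertex, the bags containing it form a connected subtree. Here vertex 1 appears in no bag, so the decomposition is invalid.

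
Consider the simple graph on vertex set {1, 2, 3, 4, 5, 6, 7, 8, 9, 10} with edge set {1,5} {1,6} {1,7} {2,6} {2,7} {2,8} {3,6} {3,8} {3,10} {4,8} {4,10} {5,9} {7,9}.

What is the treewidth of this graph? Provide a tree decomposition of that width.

The largest bag has 3 vertices, giving width 2; this decomposition certifies tw(G) ≤ 2. For the lower bound, G contains the cycle 4–10–3–8–4, so G is not a forest; only forests have treewidth ≤ 1, hence tw(G) ≥ 2. Combining the bounds, tw(G) = 2.

Treewidth 2.
One optimal decomposition is:
Bags: B1 = {4, 8, 10}  B2 = {3, 8, 10}  B3 = {2, 3, 8}  B4 = {2, 3, 6}  B5 = {2, 6, 7}  B6 = {1, 6, 7}  B7 = {1, 7, 9}  B8 = {1, 5, 9}
Tree: B1–B2, B2–B3, B3–B4, B4–B5, B5–B6, B6–B7, B7–B8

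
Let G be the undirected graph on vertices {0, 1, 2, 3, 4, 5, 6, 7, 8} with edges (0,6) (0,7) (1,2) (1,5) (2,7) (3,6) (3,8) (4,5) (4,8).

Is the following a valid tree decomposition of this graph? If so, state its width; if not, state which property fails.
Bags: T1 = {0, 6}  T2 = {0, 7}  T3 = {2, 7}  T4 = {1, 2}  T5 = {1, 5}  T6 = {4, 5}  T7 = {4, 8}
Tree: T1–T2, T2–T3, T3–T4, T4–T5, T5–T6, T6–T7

No — vertex 3 appears in no bag.

A tree decomposition must satisfy three properties: every vertex lies in some bag; for every edge, both endpoints lie together in some bag; and for every vertex, the bags containing it form a connected subtree. Here vertex 3 appears in no bag, so the decomposition is invalid.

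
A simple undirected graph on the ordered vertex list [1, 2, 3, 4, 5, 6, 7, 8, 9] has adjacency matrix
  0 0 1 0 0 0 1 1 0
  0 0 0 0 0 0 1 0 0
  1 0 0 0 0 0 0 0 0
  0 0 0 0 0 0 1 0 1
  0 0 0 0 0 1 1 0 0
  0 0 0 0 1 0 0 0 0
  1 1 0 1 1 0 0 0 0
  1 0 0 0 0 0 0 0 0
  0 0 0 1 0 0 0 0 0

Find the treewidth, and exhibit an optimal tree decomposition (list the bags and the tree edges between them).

Treewidth 1.
Bags: B1 = {1, 7}  B2 = {5, 7}  B3 = {2, 7}  B4 = {1, 8}  B5 = {5, 6}  B6 = {4, 7}  B7 = {1, 3}  B8 = {4, 9}
Tree: B1–B2, B1–B3, B1–B4, B2–B5, B2–B6, B1–B7, B6–B8

Every bag has size at most 2, so the width is 2 − 1 = 1 and tw(G) ≤ 1. Since G has at least one edge (e.g. 1–7), it is not an edgeless graph, so tw(G) ≥ 1. Hence tw(G) = 1 exactly.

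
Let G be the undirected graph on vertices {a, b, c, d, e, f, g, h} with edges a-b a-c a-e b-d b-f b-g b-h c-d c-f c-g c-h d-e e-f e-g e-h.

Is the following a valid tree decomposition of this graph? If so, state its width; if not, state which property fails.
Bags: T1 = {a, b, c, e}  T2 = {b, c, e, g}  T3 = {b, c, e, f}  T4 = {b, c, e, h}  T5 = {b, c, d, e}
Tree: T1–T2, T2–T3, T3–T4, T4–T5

Yes; width 3.

Every vertex of G appears in some bag (union = {a, b, c, d, e, f, g, h}); every edge is covered by a bag; and for each vertex v the set of bags containing v is connected in the bag tree. The decomposition is therefore valid. The largest bag has 4 vertices, so the width is 3.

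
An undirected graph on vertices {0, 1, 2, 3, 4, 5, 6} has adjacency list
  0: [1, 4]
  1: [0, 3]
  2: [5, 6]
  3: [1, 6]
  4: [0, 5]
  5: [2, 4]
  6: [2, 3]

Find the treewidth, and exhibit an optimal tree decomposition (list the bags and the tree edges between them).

The largest bag has 3 vertices, giving width 2; this decomposition certifies tw(G) ≤ 2. The edges 1–3–6–2–5–4–0–1 form a cycle, so G is not a tree and its treewidth is at least 2. Hence tw(G) = 2 exactly.

Treewidth 2.
One optimal decomposition is:
Bags: B1 = {1, 3, 6}  B2 = {1, 2, 6}  B3 = {1, 2, 5}  B4 = {1, 4, 5}  B5 = {0, 1, 4}
Tree: B1–B2, B2–B3, B3–B4, B4–B5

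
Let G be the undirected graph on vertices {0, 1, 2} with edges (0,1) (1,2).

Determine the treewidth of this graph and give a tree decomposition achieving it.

The largest bag has 2 vertices, giving width 1; this decomposition certifies tw(G) ≤ 1. Any graph with an edge has treewidth ≥ 1, and G has the edge 0–1. The upper and lower bounds meet at 1, so that is the treewidth.

Treewidth 1.
Bags: B1 = {0, 1}  B2 = {1, 2}
Tree: B1–B2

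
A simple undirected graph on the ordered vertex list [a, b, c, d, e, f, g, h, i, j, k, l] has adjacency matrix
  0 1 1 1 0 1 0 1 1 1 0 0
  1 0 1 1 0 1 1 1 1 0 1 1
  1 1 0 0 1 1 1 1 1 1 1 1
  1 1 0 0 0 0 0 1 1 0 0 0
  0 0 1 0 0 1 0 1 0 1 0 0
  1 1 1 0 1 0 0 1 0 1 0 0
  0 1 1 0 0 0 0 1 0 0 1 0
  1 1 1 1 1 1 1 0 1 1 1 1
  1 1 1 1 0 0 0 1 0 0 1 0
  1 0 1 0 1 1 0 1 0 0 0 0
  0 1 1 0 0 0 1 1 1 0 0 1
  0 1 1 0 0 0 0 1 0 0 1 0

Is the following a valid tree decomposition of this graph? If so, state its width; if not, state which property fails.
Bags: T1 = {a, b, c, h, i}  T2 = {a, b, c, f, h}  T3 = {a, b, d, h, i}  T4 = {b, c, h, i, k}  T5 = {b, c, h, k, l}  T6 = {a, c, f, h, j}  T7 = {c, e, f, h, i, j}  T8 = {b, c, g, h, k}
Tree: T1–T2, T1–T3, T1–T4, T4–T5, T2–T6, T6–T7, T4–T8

No — bags containing vertex i are not connected in the tree.

A tree decomposition must satisfy three properties: every vertex lies in some bag; for every edge, both endpoints lie together in some bag; and for every vertex, the bags containing it form a connected subtree. Here bags containing vertex i are not connected in the tree, so the decomposition is invalid.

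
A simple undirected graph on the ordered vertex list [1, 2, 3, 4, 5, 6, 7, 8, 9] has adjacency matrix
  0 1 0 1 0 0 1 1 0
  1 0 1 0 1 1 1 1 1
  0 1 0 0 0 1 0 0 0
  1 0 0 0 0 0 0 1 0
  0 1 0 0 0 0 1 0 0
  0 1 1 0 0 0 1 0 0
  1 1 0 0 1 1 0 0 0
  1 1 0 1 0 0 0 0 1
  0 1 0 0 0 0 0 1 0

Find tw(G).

2

A width-2 tree decomposition is:
Bags: B1 = {1, 2, 8}  B2 = {1, 2, 7}  B3 = {2, 8, 9}  B4 = {2, 6, 7}  B5 = {2, 3, 6}  B6 = {2, 5, 7}  B7 = {1, 4, 8}
Tree: B1–B2, B1–B3, B2–B4, B4–B5, B2–B6, B1–B7
Every bag has size at most 3, so the width is 3 − 1 = 2 and tw(G) ≤ 2. Conversely, {1, 2, 8} is a clique of size 3, and the vertices of any clique must share a bag in every tree decomposition; so some bag has ≥ 3 vertices and tw(G) ≥ 2. The upper and lower bounds meet at 2, so that is the treewidth.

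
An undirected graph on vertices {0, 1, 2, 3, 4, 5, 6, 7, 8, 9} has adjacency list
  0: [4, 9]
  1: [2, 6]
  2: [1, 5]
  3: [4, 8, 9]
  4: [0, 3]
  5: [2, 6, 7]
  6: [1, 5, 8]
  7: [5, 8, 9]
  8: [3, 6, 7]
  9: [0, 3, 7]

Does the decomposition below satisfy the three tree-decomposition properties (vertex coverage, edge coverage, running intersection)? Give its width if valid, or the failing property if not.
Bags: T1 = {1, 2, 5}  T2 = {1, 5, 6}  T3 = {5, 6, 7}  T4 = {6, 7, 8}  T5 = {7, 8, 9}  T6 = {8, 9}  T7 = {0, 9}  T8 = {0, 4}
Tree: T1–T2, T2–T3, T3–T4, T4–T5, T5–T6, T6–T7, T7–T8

A tree decomposition must satisfy three properties: every vertex lies in some bag; for every edge, both endpoints lie together in some bag; and for every vertex, the bags containing it form a connected subtree. Here vertex 3 appears in no bag, so the decomposition is invalid.

No — vertex 3 appears in no bag.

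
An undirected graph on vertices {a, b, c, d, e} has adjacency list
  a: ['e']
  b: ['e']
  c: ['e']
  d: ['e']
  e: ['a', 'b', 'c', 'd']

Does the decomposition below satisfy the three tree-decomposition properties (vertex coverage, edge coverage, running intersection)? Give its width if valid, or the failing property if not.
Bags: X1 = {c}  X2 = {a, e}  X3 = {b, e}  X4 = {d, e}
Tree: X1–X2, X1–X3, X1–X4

No — edge (e,c) lies in no bag.

A tree decomposition must satisfy three properties: every vertex lies in some bag; for every edge, both endpoints lie together in some bag; and for every vertex, the bags containing it form a connected subtree. Here edge (e,c) lies in no bag, so the decomposition is invalid.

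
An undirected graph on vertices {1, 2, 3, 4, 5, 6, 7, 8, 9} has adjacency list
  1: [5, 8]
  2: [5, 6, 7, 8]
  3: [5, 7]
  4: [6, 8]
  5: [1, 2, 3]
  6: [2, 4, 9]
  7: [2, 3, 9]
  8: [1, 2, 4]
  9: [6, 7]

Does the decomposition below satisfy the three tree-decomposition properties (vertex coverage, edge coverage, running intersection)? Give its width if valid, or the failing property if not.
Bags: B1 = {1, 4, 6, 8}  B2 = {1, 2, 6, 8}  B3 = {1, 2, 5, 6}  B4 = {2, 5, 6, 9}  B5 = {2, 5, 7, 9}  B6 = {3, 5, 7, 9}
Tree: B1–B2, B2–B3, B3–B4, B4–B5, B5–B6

Yes; width 3.

Checking the three conditions: (i) the bags cover all of {1, 2, 3, 4, 5, 6, 7, 8, 9}; (ii) for each edge, some bag contains both endpoints; (iii) the bags containing any fixed vertex form a subtree. All hold, so the decomposition is valid with width 4 − 1 = 3.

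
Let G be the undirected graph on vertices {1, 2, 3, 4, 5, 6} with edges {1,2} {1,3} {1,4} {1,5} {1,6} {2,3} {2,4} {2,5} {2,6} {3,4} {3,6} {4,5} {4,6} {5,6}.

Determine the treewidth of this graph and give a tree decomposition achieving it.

Every bag has size at most 5, so the width is 5 − 1 = 4 and tw(G) ≤ 4. Conversely, {1, 2, 3, 4, 6} is a clique of size 5, and the vertices of any clique must share a bag in every tree decomposition; so some bag has ≥ 5 vertices and tw(G) ≥ 4. Hence tw(G) = 4 exactly.

Treewidth 4.
One optimal decomposition is:
Bags: B1 = {1, 2, 3, 4, 6}  B2 = {1, 2, 4, 5, 6}
Tree: B1–B2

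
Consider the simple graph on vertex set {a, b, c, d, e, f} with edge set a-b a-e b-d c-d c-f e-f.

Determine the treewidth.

2

A width-2 tree decomposition is:
Bags: B1 = {c, d, f}  B2 = {d, e, f}  B3 = {a, d, e}  B4 = {a, b, d}
Tree: B1–B2, B2–B3, B3–B4
The largest bag has 3 vertices, giving width 2; this decomposition certifies tw(G) ≤ 2. The edges d–c–f–e–a–b–d form a cycle, so G is not a tree and its treewidth is at least 2. The upper and lower bounds meet at 2, so that is the treewidth.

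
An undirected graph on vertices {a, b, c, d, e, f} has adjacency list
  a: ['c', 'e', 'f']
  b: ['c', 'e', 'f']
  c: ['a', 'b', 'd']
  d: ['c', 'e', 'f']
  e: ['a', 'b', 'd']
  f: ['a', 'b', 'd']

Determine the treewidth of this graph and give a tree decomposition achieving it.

Treewidth 3.
One such decomposition:
Bags: B1 = {a, b, d, f}  B2 = {a, b, d, e}  B3 = {a, b, c, d}
Tree: B1–B2, B2–B3

Every bag has size at most 4, so the width is 4 − 1 = 3 and tw(G) ≤ 3. For the lower bound: the 4 vertex sets {b,f}, {d,e}, {a}, {c} are disjoint, each induces a connected subgraph, and every pair is joined by at least one edge of G. Contracting each set to a single vertex therefore yields K_{4} as a minor, and since treewidth is minor-monotone, tw(G) ≥ tw(K_{4}) = 3. The upper and lower bounds meet at 3, so that is the treewidth.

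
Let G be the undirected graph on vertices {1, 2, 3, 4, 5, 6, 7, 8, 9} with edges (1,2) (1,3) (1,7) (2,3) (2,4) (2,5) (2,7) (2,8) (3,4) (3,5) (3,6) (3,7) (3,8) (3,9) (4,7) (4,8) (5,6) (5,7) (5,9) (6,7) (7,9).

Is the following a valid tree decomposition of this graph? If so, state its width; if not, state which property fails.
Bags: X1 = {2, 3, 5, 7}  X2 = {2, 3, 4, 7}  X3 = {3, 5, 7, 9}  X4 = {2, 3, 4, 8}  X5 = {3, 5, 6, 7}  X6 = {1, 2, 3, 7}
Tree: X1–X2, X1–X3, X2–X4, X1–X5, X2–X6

Checking the three conditions: (i) the bags cover all of {1, 2, 3, 4, 5, 6, 7, 8, 9}; (ii) for each edge, some bag contains both endpoints; (iii) the bags containing any fixed vertex form a subtree. All hold, so the decomposition is valid with width 4 − 1 = 3.

Yes; width 3.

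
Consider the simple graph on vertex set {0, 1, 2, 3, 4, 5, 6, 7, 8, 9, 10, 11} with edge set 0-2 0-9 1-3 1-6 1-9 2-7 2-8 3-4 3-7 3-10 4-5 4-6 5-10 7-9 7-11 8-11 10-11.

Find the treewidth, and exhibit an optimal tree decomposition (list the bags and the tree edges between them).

Each bag holds 4 vertices, so the decomposition has width 3, which upper-bounds the treewidth. For the lower bound: the 4 vertex sets {4,5,6}, {10}, {3}, {1,7,9,11} are disjoint, each induces a connected subgraph, and every pair is joined by at least one edge of G. Contracting each set to a single vertex therefore yields K_{4} as a minor, and since treewidth is minor-monotone, tw(G) ≥ tw(K_{4}) = 3. Hence tw(G) = 3 exactly.

Treewidth 3.
One optimal decomposition is:
Bags: B1 = {4, 5, 6, 10}  B2 = {3, 4, 6, 10}  B3 = {1, 3, 6, 10}  B4 = {1, 3, 10, 11}  B5 = {1, 3, 7, 11}  B6 = {1, 7, 9, 11}  B7 = {7, 8, 9, 11}  B8 = {2, 7, 8, 9}  B9 = {0, 2, 8, 9}
Tree: B1–B2, B2–B3, B3–B4, B4–B5, B5–B6, B6–B7, B7–B8, B8–B9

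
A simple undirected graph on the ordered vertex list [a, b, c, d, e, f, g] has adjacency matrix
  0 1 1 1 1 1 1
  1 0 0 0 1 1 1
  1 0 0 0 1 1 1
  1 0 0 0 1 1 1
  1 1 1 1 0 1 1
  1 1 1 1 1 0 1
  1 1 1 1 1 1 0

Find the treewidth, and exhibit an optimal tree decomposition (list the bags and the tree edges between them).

Each bag holds 5 vertices, so the decomposition has width 4, which upper-bounds the treewidth. For the lower bound, the 5 vertices {a, d, e, f, g} are pairwise adjacent, and any tree decomposition puts a clique entirely inside one bag — forcing width ≥ 4. Therefore the treewidth is 4.

Treewidth 4.
One such decomposition:
Bags: B1 = {a, c, e, f, g}  B2 = {a, b, e, f, g}  B3 = {a, d, e, f, g}
Tree: B1–B2, B2–B3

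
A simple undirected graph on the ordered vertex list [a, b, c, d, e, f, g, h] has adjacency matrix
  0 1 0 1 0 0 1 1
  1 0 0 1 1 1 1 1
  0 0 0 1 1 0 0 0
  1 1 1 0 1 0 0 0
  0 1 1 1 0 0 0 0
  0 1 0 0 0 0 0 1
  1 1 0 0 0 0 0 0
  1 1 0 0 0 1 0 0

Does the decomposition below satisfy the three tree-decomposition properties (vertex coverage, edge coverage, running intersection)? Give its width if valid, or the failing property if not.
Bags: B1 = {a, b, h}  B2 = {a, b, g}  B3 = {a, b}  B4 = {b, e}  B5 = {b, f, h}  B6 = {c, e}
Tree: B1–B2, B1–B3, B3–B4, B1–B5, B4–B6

A tree decomposition must satisfy three properties: every vertex lies in some bag; for every edge, both endpoints lie together in some bag; and for every vertex, the bags containing it form a connected subtree. Here vertex d appears in no bag, so the decomposition is invalid.

No — vertex d appears in no bag.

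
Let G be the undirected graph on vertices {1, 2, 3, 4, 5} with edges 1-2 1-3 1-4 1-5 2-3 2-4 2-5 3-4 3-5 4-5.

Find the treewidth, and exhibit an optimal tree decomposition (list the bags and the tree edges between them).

With just one bag of size 5, the width is 5 − 1 = 4, so tw(G) ≤ 4. For the lower bound, the 5 vertices {1, 2, 3, 4, 5} are pairwise adjacent, and any tree decomposition puts a clique entirely inside one bag — forcing width ≥ 4. The upper and lower bounds meet at 4, so that is the treewidth.

Treewidth 4.
One optimal decomposition is:
Bags: B1 = {1, 2, 3, 4, 5}
Tree: (single bag)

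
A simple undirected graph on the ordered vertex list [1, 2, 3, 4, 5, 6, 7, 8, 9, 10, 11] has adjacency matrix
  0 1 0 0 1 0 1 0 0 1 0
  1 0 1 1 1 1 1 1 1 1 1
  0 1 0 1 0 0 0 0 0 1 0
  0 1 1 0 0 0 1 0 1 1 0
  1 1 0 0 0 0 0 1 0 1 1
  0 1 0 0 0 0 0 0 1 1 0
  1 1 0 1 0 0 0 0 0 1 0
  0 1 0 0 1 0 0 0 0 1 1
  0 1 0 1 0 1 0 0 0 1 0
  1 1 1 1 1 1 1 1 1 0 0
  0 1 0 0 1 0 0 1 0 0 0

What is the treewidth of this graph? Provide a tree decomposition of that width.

The largest bag has 4 vertices, giving width 3; this decomposition certifies tw(G) ≤ 3. Conversely, {1, 2, 5, 10} is a clique of size 4, and the vertices of any clique must share a bag in every tree decomposition; so some bag has ≥ 4 vertices and tw(G) ≥ 3. The upper and lower bounds meet at 3, so that is the treewidth.

Treewidth 3.
One such decomposition:
Bags: B1 = {2, 4, 7, 10}  B2 = {2, 4, 9, 10}  B3 = {1, 2, 7, 10}  B4 = {1, 2, 5, 10}  B5 = {2, 5, 8, 10}  B6 = {2, 3, 4, 10}  B7 = {2, 6, 9, 10}  B8 = {2, 5, 8, 11}
Tree: B1–B2, B1–B3, B3–B4, B4–B5, B2–B6, B2–B7, B5–B8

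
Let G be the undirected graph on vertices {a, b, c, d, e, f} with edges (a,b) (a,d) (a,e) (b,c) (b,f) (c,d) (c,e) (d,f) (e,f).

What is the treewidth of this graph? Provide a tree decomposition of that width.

Treewidth 3.
One such decomposition:
Bags: B1 = {b, c, d, e}  B2 = {b, d, e, f}  B3 = {a, b, d, e}
Tree: B1–B2, B2–B3

The largest bag has 4 vertices, giving width 3; this decomposition certifies tw(G) ≤ 3. For the lower bound: the 4 vertex sets {c,d}, {e,f}, {b}, {a} are disjoint, each induces a connected subgraph, and every pair is joined by at least one edge of G. Contracting each set to a single vertex therefore yields K_{4} as a minor, and since treewidth is minor-monotone, tw(G) ≥ tw(K_{4}) = 3. Combining the bounds, tw(G) = 3.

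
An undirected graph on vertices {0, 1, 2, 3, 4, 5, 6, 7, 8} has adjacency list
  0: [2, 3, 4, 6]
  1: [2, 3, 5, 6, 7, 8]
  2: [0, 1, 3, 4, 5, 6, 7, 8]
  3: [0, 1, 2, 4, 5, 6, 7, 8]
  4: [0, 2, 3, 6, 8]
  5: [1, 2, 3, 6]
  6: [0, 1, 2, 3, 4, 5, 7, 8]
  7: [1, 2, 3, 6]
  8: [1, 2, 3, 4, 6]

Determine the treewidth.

A width-4 tree decomposition is:
Bags: B1 = {0, 2, 3, 4, 6}  B2 = {2, 3, 4, 6, 8}  B3 = {1, 2, 3, 6, 8}  B4 = {1, 2, 3, 6, 7}  B5 = {1, 2, 3, 5, 6}
Tree: B1–B2, B2–B3, B3–B4, B3–B5
The largest bag has 5 vertices, giving width 4; this decomposition certifies tw(G) ≤ 4. On the other hand G contains the 5-clique {0, 2, 3, 4, 6}. A clique must lie in a single bag of any decomposition, so no decomposition can have width below 4. Hence tw(G) = 4 exactly.

4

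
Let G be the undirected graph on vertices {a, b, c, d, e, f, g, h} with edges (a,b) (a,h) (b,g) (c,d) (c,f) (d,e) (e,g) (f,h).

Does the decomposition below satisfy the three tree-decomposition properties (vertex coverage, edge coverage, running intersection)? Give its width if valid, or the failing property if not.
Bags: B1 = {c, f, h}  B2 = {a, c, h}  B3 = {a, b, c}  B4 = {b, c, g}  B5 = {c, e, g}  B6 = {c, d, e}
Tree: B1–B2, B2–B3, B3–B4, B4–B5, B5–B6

Yes; width 2.

Vertex coverage: the bags together contain {a, b, c, d, e, f, g, h}, the full vertex set. Edge coverage: each edge of G has both endpoints in at least one bag. Running intersection: for every vertex, the bags containing it form a connected subtree. All three properties hold, so this is a valid tree decomposition of width max|bag| − 1 = 2, and hence tw(G) ≤ 2.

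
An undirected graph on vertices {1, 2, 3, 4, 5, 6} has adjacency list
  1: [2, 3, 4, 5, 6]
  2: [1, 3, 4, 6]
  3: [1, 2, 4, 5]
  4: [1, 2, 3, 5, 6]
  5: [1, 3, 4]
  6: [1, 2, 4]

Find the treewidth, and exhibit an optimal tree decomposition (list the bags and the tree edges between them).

Treewidth 3.
One such decomposition:
Bags: B1 = {1, 3, 4, 5}  B2 = {1, 2, 3, 4}  B3 = {1, 2, 4, 6}
Tree: B1–B2, B2–B3

Every bag has size at most 4, so the width is 4 − 1 = 3 and tw(G) ≤ 3. For the lower bound, the 4 vertices {1, 2, 3, 4} are pairwise adjacent, and any tree decomposition puts a clique entirely inside one bag — forcing width ≥ 3. Hence tw(G) = 3 exactly.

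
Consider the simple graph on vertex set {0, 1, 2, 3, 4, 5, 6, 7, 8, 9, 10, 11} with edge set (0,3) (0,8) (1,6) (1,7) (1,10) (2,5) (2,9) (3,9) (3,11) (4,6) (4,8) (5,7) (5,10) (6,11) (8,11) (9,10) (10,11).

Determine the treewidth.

3

A width-3 tree decomposition is:
Bags: B1 = {1, 2, 5, 7}  B2 = {1, 2, 5, 10}  B3 = {1, 2, 9, 10}  B4 = {1, 6, 9, 10}  B5 = {6, 9, 10, 11}  B6 = {3, 6, 9, 11}  B7 = {3, 4, 6, 11}  B8 = {3, 4, 8, 11}  B9 = {0, 3, 4, 8}
Tree: B1–B2, B2–B3, B3–B4, B4–B5, B5–B6, B6–B7, B7–B8, B8–B9
Each bag holds 4 vertices, so the decomposition has width 3, which upper-bounds the treewidth. For the lower bound: the 4 vertex sets {2,5,7}, {1}, {10}, {3,6,9,11} are disjoint, each induces a connected subgraph, and every pair is joined by at least one edge of G. Contracting each set to a single vertex therefore yields K_{4} as a minor, and since treewidth is minor-monotone, tw(G) ≥ tw(K_{4}) = 3. Therefore the treewidth is 3.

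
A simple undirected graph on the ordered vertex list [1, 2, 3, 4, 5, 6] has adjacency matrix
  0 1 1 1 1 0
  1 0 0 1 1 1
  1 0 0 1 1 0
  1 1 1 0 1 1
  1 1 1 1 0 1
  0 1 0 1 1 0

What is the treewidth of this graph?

3

A width-3 tree decomposition is:
Bags: B1 = {1, 2, 4, 5}  B2 = {2, 4, 5, 6}  B3 = {1, 3, 4, 5}
Tree: B1–B2, B1–B3
The largest bag has 4 vertices, giving width 3; this decomposition certifies tw(G) ≤ 3. Conversely, {1, 2, 4, 5} is a clique of size 4, and the vertices of any clique must share a bag in every tree decomposition; so some bag has ≥ 4 vertices and tw(G) ≥ 3. The upper and lower bounds meet at 3, so that is the treewidth.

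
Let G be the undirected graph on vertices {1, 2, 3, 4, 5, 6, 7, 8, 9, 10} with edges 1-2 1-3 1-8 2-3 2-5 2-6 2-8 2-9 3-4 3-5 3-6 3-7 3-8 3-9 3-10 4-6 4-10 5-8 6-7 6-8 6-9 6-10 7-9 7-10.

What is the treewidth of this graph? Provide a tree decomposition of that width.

Treewidth 3.
One optimal decomposition is:
Bags: B1 = {3, 6, 7, 10}  B2 = {3, 6, 7, 9}  B3 = {2, 3, 6, 9}  B4 = {2, 3, 6, 8}  B5 = {1, 2, 3, 8}  B6 = {3, 4, 6, 10}  B7 = {2, 3, 5, 8}
Tree: B1–B2, B2–B3, B3–B4, B4–B5, B1–B6, B5–B7

Every bag has size at most 4, so the width is 4 − 1 = 3 and tw(G) ≤ 3. Conversely, {1, 2, 3, 8} is a clique of size 4, and the vertices of any clique must share a bag in every tree decomposition; so some bag has ≥ 4 vertices and tw(G) ≥ 3. Combining the bounds, tw(G) = 3.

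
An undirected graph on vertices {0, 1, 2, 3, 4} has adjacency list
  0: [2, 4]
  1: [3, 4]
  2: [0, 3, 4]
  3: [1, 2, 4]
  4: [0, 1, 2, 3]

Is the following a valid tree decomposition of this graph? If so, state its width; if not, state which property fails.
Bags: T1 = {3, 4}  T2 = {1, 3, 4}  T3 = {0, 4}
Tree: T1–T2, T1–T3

A tree decomposition must satisfy three properties: every vertex lies in some bag; for every edge, both endpoints lie together in some bag; and for every vertex, the bags containing it form a connected subtree. Here vertex 2 appears in no bag, so the decomposition is invalid.

No — vertex 2 appears in no bag.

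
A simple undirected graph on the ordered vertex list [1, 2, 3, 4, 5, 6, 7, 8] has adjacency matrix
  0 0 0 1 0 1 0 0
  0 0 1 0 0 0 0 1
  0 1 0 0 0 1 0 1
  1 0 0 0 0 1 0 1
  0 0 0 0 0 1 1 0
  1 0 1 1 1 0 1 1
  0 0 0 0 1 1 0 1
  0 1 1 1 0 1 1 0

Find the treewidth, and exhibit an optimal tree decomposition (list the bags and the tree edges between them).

Each bag holds 3 vertices, so the decomposition has width 2, which upper-bounds the treewidth. On the other hand G contains the 3-clique {2, 3, 8}. A clique must lie in a single bag of any decomposition, so no decomposition can have width below 2. The upper and lower bounds meet at 2, so that is the treewidth.

Treewidth 2.
One optimal decomposition is:
Bags: B1 = {6, 7, 8}  B2 = {3, 6, 8}  B3 = {4, 6, 8}  B4 = {1, 4, 6}  B5 = {2, 3, 8}  B6 = {5, 6, 7}
Tree: B1–B2, B1–B3, B3–B4, B2–B5, B1–B6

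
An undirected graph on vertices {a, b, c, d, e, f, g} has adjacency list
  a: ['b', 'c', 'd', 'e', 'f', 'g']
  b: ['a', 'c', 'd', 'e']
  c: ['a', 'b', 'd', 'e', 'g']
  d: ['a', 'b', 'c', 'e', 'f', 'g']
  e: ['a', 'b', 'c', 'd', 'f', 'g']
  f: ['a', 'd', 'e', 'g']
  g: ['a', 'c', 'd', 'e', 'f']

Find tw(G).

A width-4 tree decomposition is:
Bags: B1 = {a, c, d, e, g}  B2 = {a, d, e, f, g}  B3 = {a, b, c, d, e}
Tree: B1–B2, B1–B3
Every bag has size at most 5, so the width is 5 − 1 = 4 and tw(G) ≤ 4. Conversely, {a, c, d, e, g} is a clique of size 5, and the vertices of any clique must share a bag in every tree decomposition; so some bag has ≥ 5 vertices and tw(G) ≥ 4. Hence tw(G) = 4 exactly.

4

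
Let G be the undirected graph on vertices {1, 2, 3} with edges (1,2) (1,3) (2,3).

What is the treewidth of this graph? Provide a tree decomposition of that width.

Treewidth 2.
One such decomposition:
Bags: B1 = {1, 2, 3}
Tree: (single bag)

A single bag containing all 3 vertices is trivially a valid decomposition of width 2. On the other hand G contains the 3-clique {1, 2, 3}. A clique must lie in a single bag of any decomposition, so no decomposition can have width below 2. Combining the bounds, tw(G) = 2.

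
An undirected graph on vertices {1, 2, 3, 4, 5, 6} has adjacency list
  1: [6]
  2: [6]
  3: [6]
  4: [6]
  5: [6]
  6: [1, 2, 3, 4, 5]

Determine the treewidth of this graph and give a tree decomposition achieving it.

Each bag holds 2 vertices, so the decomposition has width 1, which upper-bounds the treewidth. G has an edge, so its treewidth is at least 1. The upper and lower bounds meet at 1, so that is the treewidth.

Treewidth 1.
One such decomposition:
Bags: B1 = {3, 6}  B2 = {1, 6}  B3 = {5, 6}  B4 = {2, 6}  B5 = {4, 6}
Tree: B1–B2, B1–B3, B1–B4, B3–B5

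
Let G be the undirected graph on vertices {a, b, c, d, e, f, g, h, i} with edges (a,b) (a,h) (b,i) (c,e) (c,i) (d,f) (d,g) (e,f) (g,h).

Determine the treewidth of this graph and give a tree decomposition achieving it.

Every bag has size at most 3, so the width is 3 − 1 = 2 and tw(G) ≤ 2. Since c–i–b–a–h–g–d–f–e–c is a cycle in G, G is not acyclic. Forests are exactly the graphs of treewidth ≤ 1, so tw(G) ≥ 2. The upper and lower bounds meet at 2, so that is the treewidth.

Treewidth 2.
One such decomposition:
Bags: B1 = {b, c, i}  B2 = {a, b, c}  B3 = {a, c, h}  B4 = {c, g, h}  B5 = {c, d, g}  B6 = {c, d, f}  B7 = {c, e, f}
Tree: B1–B2, B2–B3, B3–B4, B4–B5, B5–B6, B6–B7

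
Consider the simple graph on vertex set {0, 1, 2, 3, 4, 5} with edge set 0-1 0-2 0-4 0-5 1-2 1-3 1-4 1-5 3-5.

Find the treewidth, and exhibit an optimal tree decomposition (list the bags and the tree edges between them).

Each bag holds 3 vertices, so the decomposition has width 2, which upper-bounds the treewidth. Conversely, {0, 1, 2} is a clique of size 3, and the vertices of any clique must share a bag in every tree decomposition; so some bag has ≥ 3 vertices and tw(G) ≥ 2. Hence tw(G) = 2 exactly.

Treewidth 2.
Bags: B1 = {0, 1, 2}  B2 = {0, 1, 5}  B3 = {0, 1, 4}  B4 = {1, 3, 5}
Tree: B1–B2, B1–B3, B2–B4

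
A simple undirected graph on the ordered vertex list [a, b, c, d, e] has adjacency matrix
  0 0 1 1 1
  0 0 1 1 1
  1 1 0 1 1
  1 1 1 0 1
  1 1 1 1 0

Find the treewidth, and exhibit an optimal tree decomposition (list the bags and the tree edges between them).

The largest bag has 4 vertices, giving width 3; this decomposition certifies tw(G) ≤ 3. On the other hand G contains the 4-clique {a, c, d, e}. A clique must lie in a single bag of any decomposition, so no decomposition can have width below 3. Hence tw(G) = 3 exactly.

Treewidth 3.
Bags: B1 = {b, c, d, e}  B2 = {a, c, d, e}
Tree: B1–B2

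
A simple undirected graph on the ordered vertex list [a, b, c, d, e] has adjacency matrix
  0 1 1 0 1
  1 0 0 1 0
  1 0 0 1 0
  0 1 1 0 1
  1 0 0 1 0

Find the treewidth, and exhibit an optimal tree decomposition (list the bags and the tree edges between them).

Treewidth 2.
One such decomposition:
Bags: B1 = {a, d, e}  B2 = {a, b, d}  B3 = {a, c, d}
Tree: B1–B2, B2–B3

Each bag holds 3 vertices, so the decomposition has width 2, which upper-bounds the treewidth. Since a–e–d–b–a is a cycle in G, G is not acyclic. Forests are exactly the graphs of treewidth ≤ 1, so tw(G) ≥ 2. The upper and lower bounds meet at 2, so that is the treewidth.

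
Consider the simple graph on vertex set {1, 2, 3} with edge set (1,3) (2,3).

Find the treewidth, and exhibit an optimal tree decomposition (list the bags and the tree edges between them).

Treewidth 1.
One optimal decomposition is:
Bags: B1 = {2, 3}  B2 = {1, 3}
Tree: B1–B2

Every bag has size at most 2, so the width is 2 − 1 = 1 and tw(G) ≤ 1. G has an edge, so its treewidth is at least 1. The upper and lower bounds meet at 1, so that is the treewidth.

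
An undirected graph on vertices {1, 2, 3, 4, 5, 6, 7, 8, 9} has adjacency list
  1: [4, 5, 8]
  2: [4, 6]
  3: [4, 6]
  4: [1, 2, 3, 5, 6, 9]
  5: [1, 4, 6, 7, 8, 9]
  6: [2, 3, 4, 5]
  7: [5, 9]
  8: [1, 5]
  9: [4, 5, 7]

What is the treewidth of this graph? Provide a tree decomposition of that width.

The largest bag has 3 vertices, giving width 2; this decomposition certifies tw(G) ≤ 2. Conversely, {1, 5, 8} is a clique of size 3, and the vertices of any clique must share a bag in every tree decomposition; so some bag has ≥ 3 vertices and tw(G) ≥ 2. Therefore the treewidth is 2.

Treewidth 2.
One optimal decomposition is:
Bags: B1 = {4, 5, 6}  B2 = {4, 5, 9}  B3 = {1, 4, 5}  B4 = {3, 4, 6}  B5 = {5, 7, 9}  B6 = {1, 5, 8}  B7 = {2, 4, 6}
Tree: B1–B2, B1–B3, B1–B4, B2–B5, B3–B6, B1–B7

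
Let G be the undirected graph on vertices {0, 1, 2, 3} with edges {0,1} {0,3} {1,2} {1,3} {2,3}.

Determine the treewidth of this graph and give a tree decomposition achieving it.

Treewidth 2.
Bags: B1 = {1, 2, 3}  B2 = {0, 1, 3}
Tree: B1–B2

The largest bag has 3 vertices, giving width 2; this decomposition certifies tw(G) ≤ 2. Conversely, {0, 1, 3} is a clique of size 3, and the vertices of any clique must share a bag in every tree decomposition; so some bag has ≥ 3 vertices and tw(G) ≥ 2. Combining the bounds, tw(G) = 2.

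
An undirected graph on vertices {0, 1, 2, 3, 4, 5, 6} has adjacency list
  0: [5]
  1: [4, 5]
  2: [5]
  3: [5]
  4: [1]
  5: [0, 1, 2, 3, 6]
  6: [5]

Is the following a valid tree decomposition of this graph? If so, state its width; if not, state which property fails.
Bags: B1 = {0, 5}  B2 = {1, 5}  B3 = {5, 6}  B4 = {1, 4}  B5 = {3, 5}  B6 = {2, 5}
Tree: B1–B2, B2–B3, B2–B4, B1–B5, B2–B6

Yes; width 1.

Checking the three conditions: (i) the bags cover all of {0, 1, 2, 3, 4, 5, 6}; (ii) for each edge, some bag contains both endpoints; (iii) the bags containing any fixed vertex form a subtree. All hold, so the decomposition is valid with width 2 − 1 = 1.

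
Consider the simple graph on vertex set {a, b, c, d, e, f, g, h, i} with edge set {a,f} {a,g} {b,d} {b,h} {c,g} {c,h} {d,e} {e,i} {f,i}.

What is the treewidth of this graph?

A width-2 tree decomposition is:
Bags: B1 = {b, d, h}  B2 = {d, e, h}  B3 = {e, h, i}  B4 = {f, h, i}  B5 = {a, f, h}  B6 = {a, g, h}  B7 = {c, g, h}
Tree: B1–B2, B2–B3, B3–B4, B4–B5, B5–B6, B6–B7
Every bag has size at most 3, so the width is 3 − 1 = 2 and tw(G) ≤ 2. For the lower bound, G contains the cycle h–b–d–e–i–f–a–g–c–h, so G is not a forest; only forests have treewidth ≤ 1, hence tw(G) ≥ 2. Combining the bounds, tw(G) = 2.

2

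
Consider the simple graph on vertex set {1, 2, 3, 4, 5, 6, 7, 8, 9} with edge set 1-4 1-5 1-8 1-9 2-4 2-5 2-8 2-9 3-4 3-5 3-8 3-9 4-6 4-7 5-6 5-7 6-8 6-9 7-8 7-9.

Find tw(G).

4

A width-4 tree decomposition is:
Bags: B1 = {4, 5, 6, 8, 9}  B2 = {1, 4, 5, 8, 9}  B3 = {2, 4, 5, 8, 9}  B4 = {4, 5, 7, 8, 9}  B5 = {3, 4, 5, 8, 9}
Tree: B1–B2, B2–B3, B3–B4, B4–B5
Each bag holds 5 vertices, so the decomposition has width 4, which upper-bounds the treewidth. For the lower bound: the 5 vertex sets {6,9}, {1,4}, {2,5}, {8}, {7} are disjoint, each induces a connected subgraph, and every pair is joined by at least one edge of G. Contracting each set to a single vertex therefore yields K_{5} as a minor, and since treewidth is minor-monotone, tw(G) ≥ tw(K_{5}) = 4. Therefore the treewidth is 4.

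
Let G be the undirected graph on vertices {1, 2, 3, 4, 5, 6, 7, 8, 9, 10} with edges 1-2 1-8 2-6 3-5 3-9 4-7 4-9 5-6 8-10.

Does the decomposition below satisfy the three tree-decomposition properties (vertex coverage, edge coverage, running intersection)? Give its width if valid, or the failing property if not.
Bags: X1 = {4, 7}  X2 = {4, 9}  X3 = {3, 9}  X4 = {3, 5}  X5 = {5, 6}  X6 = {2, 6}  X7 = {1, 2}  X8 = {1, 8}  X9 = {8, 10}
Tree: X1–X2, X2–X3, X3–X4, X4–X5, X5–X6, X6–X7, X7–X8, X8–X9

Vertex coverage: the bags together contain {1, 2, 3, 4, 5, 6, 7, 8, 9, 10}, the full vertex set. Edge coverage: each edge of G has both endpoints in at least one bag. Running intersection: for every vertex, the bags containing it form a connected subtree. All three properties hold, so this is a valid tree decomposition of width max|bag| − 1 = 1, and hence tw(G) ≤ 1.

Yes; width 1.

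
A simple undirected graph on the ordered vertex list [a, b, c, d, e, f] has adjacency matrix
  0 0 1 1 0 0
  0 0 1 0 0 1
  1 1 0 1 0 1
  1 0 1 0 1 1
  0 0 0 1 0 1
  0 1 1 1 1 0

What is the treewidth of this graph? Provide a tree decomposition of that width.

The largest bag has 3 vertices, giving width 2; this decomposition certifies tw(G) ≤ 2. On the other hand G contains the 3-clique {d, e, f}. A clique must lie in a single bag of any decomposition, so no decomposition can have width below 2. The upper and lower bounds meet at 2, so that is the treewidth.

Treewidth 2.
One optimal decomposition is:
Bags: B1 = {c, d, f}  B2 = {b, c, f}  B3 = {a, c, d}  B4 = {d, e, f}
Tree: B1–B2, B1–B3, B1–B4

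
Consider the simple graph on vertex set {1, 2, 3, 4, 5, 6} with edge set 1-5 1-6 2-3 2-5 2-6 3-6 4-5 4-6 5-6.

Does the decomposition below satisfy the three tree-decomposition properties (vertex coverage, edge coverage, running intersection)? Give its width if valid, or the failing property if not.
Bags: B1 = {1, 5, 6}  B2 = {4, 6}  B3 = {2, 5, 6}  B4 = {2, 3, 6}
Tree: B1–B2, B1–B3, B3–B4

A tree decomposition must satisfy three properties: every vertex lies in some bag; for every edge, both endpoints lie together in some bag; and for every vertex, the bags containing it form a connected subtree. Here edge (5,4) lies in no bag, so the decomposition is invalid.

No — edge (5,4) lies in no bag.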